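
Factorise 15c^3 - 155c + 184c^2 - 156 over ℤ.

By the rational root theorem, c = 4/3 is a root, so (3c - 4) divides it; the quotient is 5c^2 + 68c + 39.
The remaining quadratic factors as (5c + 3)(c + 13).

(3c - 4)(5c + 3)(c + 13)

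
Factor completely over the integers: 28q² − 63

Every term has a factor of 7. Then 4q² − 9 = (2q)² − (3)².

7(2q + 3)(2q − 3)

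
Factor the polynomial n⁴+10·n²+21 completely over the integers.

Substitute u = n² to get a quadratic in u, then factor.
n²+7 is irreducible over ℤ (always positive, so no real roots).
n²+3 is irreducible over ℤ (always positive, so no real roots).

(n²+3)·(n²+7)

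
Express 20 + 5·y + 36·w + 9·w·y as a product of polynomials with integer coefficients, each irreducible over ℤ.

(9·w + 5)·(y + 4)

Group as (9·w·y + 36·w) + (5·y + 20) = 9·w·(y + 4) + 5·(y + 4).
Both groups share the factor (y + 4).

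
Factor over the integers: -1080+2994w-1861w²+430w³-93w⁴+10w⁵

Among the possible rational roots, w = 6 is a root, so (w-6) divides it; the quotient is 10w⁴-33w³+232w²-469w+180.
Continuing, w = 1/2 is a root, giving the factor (2w-1) and quotient 5w³-14w²+109w-180.
Next, w = 9/5 is a root, giving the factor (5w-9) and quotient w²-w+20.
The quadratic w²-w+20 has discriminant -79 < 0 and is irreducible over ℤ.

(2w-1)(5w-9)(w-6)(w²-w+20)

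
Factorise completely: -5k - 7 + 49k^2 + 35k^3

Group as (35k^3 - 5k) + (49k^2 - 7) = 5k(7k^2 - 1) + 7(7k^2 - 1).
Both groups share the factor (7k^2 - 1).

(5k + 7)(7k^2 - 1)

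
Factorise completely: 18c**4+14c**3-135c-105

Group as (18c**4-135c) + (14c**3-105) = 9c(2c**3-15) + 7(2c**3-15).
Both groups share the factor (2c**3-15).

(9c+7)(2c**3-15)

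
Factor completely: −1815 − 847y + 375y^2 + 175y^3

Among the possible rational roots, y = −15/7 is a root, so (7y + 15) is a factor; dividing leaves 25y^2 − 121.
The remaining quadratic factors as (5y − 11)(5y + 11).

(5y + 11)(5y − 11)(7y + 15)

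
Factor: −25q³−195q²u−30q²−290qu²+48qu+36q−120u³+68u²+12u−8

Group: 5q(−5q²−35qu−8q−30u²+2u+4) + (4u−2)(−5q²−35qu−8q−30u²+2u+4); both groups contain (−5q²−35qu−8q−30u²+2u+4), so (5q+4u−2) is a factor with cofactor −5q²−35qu−8q−30u²+2u+4.
The cofactor groups again: −5q²−35qu−8q−30u²+2u+4 = −5q(q+6u+2) + (−5u+2)(q+6u+2); both groups contain (q+6u+2), giving −(5q+5u−2)(q+6u+2).

−(5q+4u−2)(5q+5u−2)(q+6u+2)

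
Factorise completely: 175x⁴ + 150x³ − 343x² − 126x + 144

(5x + 8)(5x − 3)(7x + 6)(x − 1)

By the rational root theorem, x = 3/5 is a root, so (5x − 3) divides it; the quotient is 35x³ + 51x² − 38x − 48.
Next, x = −8/5 is a root, so (5x + 8) is a factor; dividing leaves 7x² − x − 6.
The remaining quadratic factors as (7x + 6)(x − 1).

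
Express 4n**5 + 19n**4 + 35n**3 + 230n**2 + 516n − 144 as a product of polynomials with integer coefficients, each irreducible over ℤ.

(4n − 1)(n + 3)(n + 4)(n**2 − 2n + 12)

Trying the rational-root candidates, n = −3 is a root, so (n + 3) divides it; the quotient is 4n**4 + 7n**3 + 14n**2 + 188n − 48.
Then n = 1/4 is a root, so (4n − 1) is a factor; dividing leaves n**3 + 2n**2 + 4n + 48.
Then n = −4 is a root, giving the factor (n + 4) and quotient n**2 − 2n + 12.
The quadratic n**2 − 2n + 12 has discriminant −44 < 0 and is irreducible over ℤ.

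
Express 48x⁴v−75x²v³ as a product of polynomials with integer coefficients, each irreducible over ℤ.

3vx²(4x−5v)(4x+5v)

Pull out the common factor 3x²v; 16x²−25v² is a difference of squares.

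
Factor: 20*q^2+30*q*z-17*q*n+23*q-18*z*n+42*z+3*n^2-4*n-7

(5*q-3*n+7)*(4*q+6*z-n-1)

Group: 4*q*(5*q-3*n+7) + (6*z-n-1)*(5*q-3*n+7); both groups contain (5*q-3*n+7).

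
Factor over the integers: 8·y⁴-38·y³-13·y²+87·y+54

(2·y-9)·(4·y+3)·(y+1)·(y-2)

Testing divisors of the constant over divisors of the leading coefficient, y = 9/2 is a root, so (2·y-9) divides it; the quotient is 4·y³-y²-11·y-6.
Then y = -3/4 is a root, giving the factor (4·y+3) and quotient y²-y-2.
The remaining quadratic factors as (y-2)(y+1).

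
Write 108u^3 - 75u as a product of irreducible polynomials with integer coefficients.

3u(6u + 5)(6u - 5)

Pull out the common factor 3u; 36u^2 - 25 is a difference of squares.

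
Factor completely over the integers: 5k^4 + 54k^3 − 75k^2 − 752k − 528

Testing divisors of the constant over divisors of the leading coefficient, k = −11 is a root, so (k + 11) divides it; the quotient is 5k^3 − k^2 − 64k − 48.
Continuing, k = −4/5 is a root, so (5k + 4) divides it; the quotient is k^2 − k − 12.
The remaining quadratic factors as (k − 4)(k + 3).

(5k + 4)(k + 11)(k + 3)(k − 4)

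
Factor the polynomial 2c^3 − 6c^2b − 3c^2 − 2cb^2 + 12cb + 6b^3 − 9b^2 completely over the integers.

(c − 3b)(c − b)(2c + 2b − 3)

Group: c(2c^2 − 4cb − 3c − 6b^2 + 9b) − b(2c^2 − 4cb − 3c − 6b^2 + 9b); both groups contain (2c^2 − 4cb − 3c − 6b^2 + 9b), so (c − b) is a factor with cofactor 2c^2 − 4cb − 3c − 6b^2 + 9b.
The cofactor groups again: 2c^2 − 4cb − 3c − 6b^2 + 9b = c(2c + 2b − 3) − 3b(2c + 2b − 3); both groups contain (2c + 2b − 3), giving (c − 3b)(2c + 2b − 3).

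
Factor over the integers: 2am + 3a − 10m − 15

(2m + 3)(a − 5)

Group as (2am + 3a) + (−10m − 15) = a(2m + 3) − 5(2m + 3).
Both groups share the factor (2m + 3).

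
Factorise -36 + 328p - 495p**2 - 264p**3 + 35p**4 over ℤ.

(5p - 2)(7p - 1)(p + 2)(p - 9)

By the rational root theorem, p = 1/7 is a root, so (7p - 1) is a factor; dividing leaves 5p**3 - 37p**2 - 76p + 36.
Next, p = -2 is a root, giving the factor (p + 2) and quotient 5p**2 - 47p + 18.
The remaining quadratic factors as (5p - 2)(p - 9).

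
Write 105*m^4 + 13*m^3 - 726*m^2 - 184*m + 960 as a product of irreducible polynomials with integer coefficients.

(3*m + 5)*(5*m - 12)*(7*m - 8)*(m + 2)

Testing divisors of the constant over divisors of the leading coefficient, m = -5/3 is a root, so (3*m + 5) is a factor; dividing leaves 35*m^3 - 54*m^2 - 152*m + 192.
Continuing, m = 12/5 is a root, so (5*m - 12) divides it; the quotient is 7*m^2 + 6*m - 16.
The remaining quadratic factors as (7*m - 8)(m + 2).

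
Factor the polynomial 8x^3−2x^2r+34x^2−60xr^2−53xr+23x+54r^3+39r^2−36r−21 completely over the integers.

Group: 2x(4x^2+3xr+19x−27r^2−6r+21) + (−2r−1)(4x^2+3xr+19x−27r^2−6r+21); both groups contain (4x^2+3xr+19x−27r^2−6r+21), so (2x−2r−1) is a factor with cofactor 4x^2+3xr+19x−27r^2−6r+21.
The cofactor groups again: 4x^2+3xr+19x−27r^2−6r+21 = 4x(x+3r+3) + (−9r+7)(x+3r+3); both groups contain (x+3r+3), giving (4x−9r+7)(x+3r+3).

(2x−2r−1)(4x−9r+7)(x+3r+3)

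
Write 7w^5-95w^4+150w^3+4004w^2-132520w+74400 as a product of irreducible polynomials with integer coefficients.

Among the possible rational roots, w = 15 is a root, so (w-15) divides it; the quotient is 7w^4+10w^3+300w^2+8504w-4960.
Then w = 4/7 is a root, so (7w-4) divides it; the quotient is w^3+2w^2+44w+1240.
Continuing, w = -10 is a root, giving the factor (w+10) and quotient w^2-8w+124.
The quadratic w^2-8w+124 has discriminant -432 < 0 and is irreducible over ℤ.

(7w-4)(w+10)(w-15)(w^2-8w+124)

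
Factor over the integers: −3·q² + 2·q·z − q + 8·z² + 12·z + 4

Group: −q·(3·q + 4·z + 4) + (2·z + 1)·(3·q + 4·z + 4); both groups contain (3·q + 4·z + 4).

−(3·q + 4·z + 4)·(q − 2·z − 1)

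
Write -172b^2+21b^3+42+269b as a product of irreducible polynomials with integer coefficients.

(3b-7)(7b+1)(b-6)

By the rational root theorem, b = 7/3 is a root, so (3b-7) is a factor; dividing leaves 7b^2-41b-6.
The remaining quadratic factors as (b-6)(7b+1).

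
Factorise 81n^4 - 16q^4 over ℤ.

Write as (9n^2)² − (4q^2)², then factor 9n^2 - 4q^2 once more.

(3n + 2q)(3n - 2q)(9n^2 + 4q^2)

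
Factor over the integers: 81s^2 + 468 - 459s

9(3s - 13)(3s - 4)

Pull out the common factor 9, then factor the remaining trinomial.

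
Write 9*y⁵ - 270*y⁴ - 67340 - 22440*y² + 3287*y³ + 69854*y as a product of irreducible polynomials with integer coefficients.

Testing divisors of the constant over divisors of the leading coefficient, y = 5/3 is a root, giving the factor (3*y - 5) and quotient 3*y⁴ - 85*y³ + 954*y² - 5890*y + 13468.
Continuing, y = 13/3 is a root, giving the factor (3*y - 13) and quotient y³ - 24*y² + 214*y - 1036.
Then y = 14 is a root, giving the factor (y - 14) and quotient y² - 10*y + 74.
The quadratic y² - 10*y + 74 has discriminant -196 < 0 and is irreducible over ℤ.

(3*y - 13)*(3*y - 5)*(y - 14)*(y² - 10*y + 74)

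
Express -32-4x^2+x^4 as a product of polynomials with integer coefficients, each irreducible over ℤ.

(x^2+4)(x^2-8)

Substitute u = x^2 to get a quadratic in u, then factor.
x^2-8 is irreducible over ℤ (8 is not a perfect square).
x^2+4 is irreducible over ℤ (sum of squares).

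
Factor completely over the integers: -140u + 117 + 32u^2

(4u - 13)(8u - 9)

Need a pair with product 32·117 = 3744 and sum -140: that's -104 and -36.
Split the middle term: 32u^2 - 104u - 36u + 117 = 8u(4u - 13) - 9(4u - 13).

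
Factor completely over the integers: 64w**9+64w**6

64w**6(w+1)(w**2-w+1)

Every term has a factor of 64w**6; factoring it out leaves w**3+1.
Recognize a sum of cubes with the parts 1 and w.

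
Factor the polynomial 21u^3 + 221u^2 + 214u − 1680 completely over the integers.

(3u + 14)(7u − 15)(u + 8)

By the rational root theorem, u = −14/3 is a root, giving the factor (3u + 14) and quotient 7u^2 + 41u − 120.
The remaining quadratic factors as (u + 8)(7u − 15).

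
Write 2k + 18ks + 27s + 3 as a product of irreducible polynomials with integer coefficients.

Group as (18ks + 2k) + (27s + 3) = 2k(9s + 1) + 3(9s + 1).
Both groups share the factor (9s + 1).

(2k + 3)(9s + 1)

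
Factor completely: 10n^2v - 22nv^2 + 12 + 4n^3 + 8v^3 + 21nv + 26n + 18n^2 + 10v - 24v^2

(2n - 2v + 3)(2n - v + 2)(n + 4v + 2)

Group: n(4n^2 - 6nv + 10n + 2v^2 - 7v + 6) + (4v + 2)(4n^2 - 6nv + 10n + 2v^2 - 7v + 6); both groups contain (4n^2 - 6nv + 10n + 2v^2 - 7v + 6), so (n + 4v + 2) is a factor with cofactor 4n^2 - 6nv + 10n + 2v^2 - 7v + 6.
The cofactor groups again: 4n^2 - 6nv + 10n + 2v^2 - 7v + 6 = 2n(2n - v + 2) + (-2v + 3)(2n - v + 2); both groups contain (2n - v + 2), giving (2n - 2v + 3)(2n - v + 2).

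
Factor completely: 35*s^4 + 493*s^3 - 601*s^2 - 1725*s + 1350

By the rational root theorem, s = 2 is a root, so (s - 2) divides it; the quotient is 35*s^3 + 563*s^2 + 525*s - 675.
Next, s = -9/5 is a root, so (5*s + 9) divides it; the quotient is 7*s^2 + 100*s - 75.
The remaining quadratic factors as (7*s - 5)(s + 15).

(5*s + 9)*(7*s - 5)*(s + 15)*(s - 2)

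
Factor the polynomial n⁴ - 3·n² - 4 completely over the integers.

Substitute u = n² to get a quadratic in u, then factor.
n² + 1 is irreducible over ℤ (sum of squares).
n² - 4 is a difference of squares.

(n + 2)·(n - 2)·(n² + 1)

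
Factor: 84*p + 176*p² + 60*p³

4*p*(3*p + 7)*(5*p + 3)

Pull out the common factor 4*p, then factor the remaining trinomial.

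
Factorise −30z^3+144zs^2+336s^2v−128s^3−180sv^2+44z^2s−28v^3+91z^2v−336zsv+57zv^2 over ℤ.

−(5z−4s+4v)(3z−8s−v)(2z+4s−7v)

Group: 3z(−10z^2−12zs+27zv+16s^2−44sv+28v^2) + (−8s−v)(−10z^2−12zs+27zv+16s^2−44sv+28v^2); both groups contain (−10z^2−12zs+27zv+16s^2−44sv+28v^2), so (3z−8s−v) is a factor with cofactor −10z^2−12zs+27zv+16s^2−44sv+28v^2.
The cofactor groups again: −10z^2−12zs+27zv+16s^2−44sv+28v^2 = −2z(5z−4s+4v) + (−4s+7v)(5z−4s+4v); both groups contain (5z−4s+4v), giving −(2z+4s−7v)(5z−4s+4v).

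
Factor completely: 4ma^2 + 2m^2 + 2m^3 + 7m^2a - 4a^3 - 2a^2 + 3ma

Group: m(2m^2 + 3ma - 2a^2) + (2a + 1)(2m^2 + 3ma - 2a^2); both groups contain (2m^2 + 3ma - 2a^2), so (m + 2a + 1) is a factor with cofactor 2m^2 + 3ma - 2a^2.
The cofactor groups again: 2m^2 + 3ma - 2a^2 = m(2m - a) + 2a(2m - a); both groups contain (2m - a), giving (m + 2a)(2m - a).

(2m - a)(m + 2a)(m + 2a + 1)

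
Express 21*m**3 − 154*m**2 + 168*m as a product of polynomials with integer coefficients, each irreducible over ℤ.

7*m*(3*m − 4)*(m − 6)

Pull out the common factor 7*m, then factor the remaining trinomial.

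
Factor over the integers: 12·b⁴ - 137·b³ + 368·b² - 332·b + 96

Among the possible rational roots, b = 3/4 is a root, so (4·b - 3) is a factor; dividing leaves 3·b³ - 32·b² + 68·b - 32.
Next, b = 2/3 is a root, so (3·b - 2) divides it; the quotient is b² - 10·b + 16.
The remaining quadratic factors as (b - 2)(b - 8).

(3·b - 2)·(4·b - 3)·(b - 2)·(b - 8)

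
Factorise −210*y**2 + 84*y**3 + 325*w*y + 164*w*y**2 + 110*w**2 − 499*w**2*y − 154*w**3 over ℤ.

−(11*w − 6*y)*(2*w + 7*y)*(7*w + 2*y − 5)

Group: 2*w*(−77*w**2 + 20*w*y + 55*w + 12*y**2 − 30*y) + 7*y*(−77*w**2 + 20*w*y + 55*w + 12*y**2 − 30*y); both groups contain (−77*w**2 + 20*w*y + 55*w + 12*y**2 − 30*y), so (2*w + 7*y) is a factor with cofactor −77*w**2 + 20*w*y + 55*w + 12*y**2 − 30*y.
The cofactor groups again: −77*w**2 + 20*w*y + 55*w + 12*y**2 − 30*y = −7*w*(11*w − 6*y) + (−2*y + 5)*(11*w − 6*y); both groups contain (11*w − 6*y), giving −(7*w + 2*y − 5)*(11*w − 6*y).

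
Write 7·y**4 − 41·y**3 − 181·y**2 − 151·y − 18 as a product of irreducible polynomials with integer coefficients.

(7·y + 1)·(y + 1)·(y + 2)·(y − 9)

Trying the rational-root candidates, y = −1 is a root, giving the factor (y + 1) and quotient 7·y**3 − 48·y**2 − 133·y − 18.
Next, y = −1/7 is a root, so (7·y + 1) divides it; the quotient is y**2 − 7·y − 18.
The remaining quadratic factors as (y − 9)(y + 2).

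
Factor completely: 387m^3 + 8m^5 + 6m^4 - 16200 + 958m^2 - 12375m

(2m - 9)(4m + 5)(m + 5)(m^2 - m + 72)

Testing divisors of the constant over divisors of the leading coefficient, m = -5 is a root, giving the factor (m + 5) and quotient 8m^4 - 34m^3 + 557m^2 - 1827m - 3240.
Then m = 9/2 is a root, so (2m - 9) divides it; the quotient is 4m^3 + m^2 + 283m + 360.
Continuing, m = -5/4 is a root, giving the factor (4m + 5) and quotient m^2 - m + 72.
The quadratic m^2 - m + 72 has discriminant -287 < 0 and is irreducible over ℤ.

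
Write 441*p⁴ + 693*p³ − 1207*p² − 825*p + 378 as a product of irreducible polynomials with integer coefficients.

Among the possible rational roots, p = −6/7 is a root, so (7*p + 6) divides it; the quotient is 63*p³ + 45*p² − 211*p + 63.
Then p = −7/3 is a root, giving the factor (3*p + 7) and quotient 21*p² − 34*p + 9.
The remaining quadratic factors as (3*p − 1)(7*p − 9).

(3*p + 7)*(3*p − 1)*(7*p + 6)*(7*p − 9)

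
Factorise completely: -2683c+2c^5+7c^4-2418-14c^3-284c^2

By the rational root theorem, c = 13/2 is a root, giving the factor (2c-13) and quotient c^4+10c^3+58c^2+235c+186.
Continuing, c = -1 is a root, so (c+1) is a factor; dividing leaves c^3+9c^2+49c+186.
Then c = -6 is a root, so (c+6) divides it; the quotient is c^2+3c+31.
The quadratic c^2+3c+31 has discriminant -115 < 0 and is irreducible over ℤ.

(2c-13)(c+1)(c+6)(c^2+3c+31)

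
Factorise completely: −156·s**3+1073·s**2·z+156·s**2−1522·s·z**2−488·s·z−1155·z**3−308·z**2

−(13·s+7·z)·(3·s−11·z)·(4·s−15·z−4)

Group: 4·s·(−39·s**2+122·s·z+77·z**2) + (−15·z−4)·(−39·s**2+122·s·z+77·z**2); both groups contain (−39·s**2+122·s·z+77·z**2), so (4·s−15·z−4) is a factor with cofactor −39·s**2+122·s·z+77·z**2.
The cofactor groups again: −39·s**2+122·s·z+77·z**2 = −13·s·(3·s−11·z) − 7·z·(3·s−11·z); both groups contain (3·s−11·z), giving −(13·s+7·z)·(3·s−11·z).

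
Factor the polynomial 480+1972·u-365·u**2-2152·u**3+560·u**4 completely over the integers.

(4·u+1)·(4·u-15)·(5·u+4)·(7·u-8)

Testing divisors of the constant over divisors of the leading coefficient, u = 8/7 is a root, giving the factor (7·u-8) and quotient 80·u**3-216·u**2-299·u-60.
Continuing, u = -4/5 is a root, so (5·u+4) is a factor; dividing leaves 16·u**2-56·u-15.
The remaining quadratic factors as (4·u-15)(4·u+1).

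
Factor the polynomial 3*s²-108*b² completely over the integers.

Pull out the common factor 3; s²-36*b² is a difference of squares.

3*(s-6*b)*(s+6*b)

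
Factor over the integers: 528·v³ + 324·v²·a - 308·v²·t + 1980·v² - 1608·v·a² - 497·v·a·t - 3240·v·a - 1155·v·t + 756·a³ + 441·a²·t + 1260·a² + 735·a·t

Group: 4·v·(132·v² - 216·v·a - 77·v·t + 84·a² + 49·a·t) + (9·a + 15)·(132·v² - 216·v·a - 77·v·t + 84·a² + 49·a·t); both groups contain (132·v² - 216·v·a - 77·v·t + 84·a² + 49·a·t), so (4·v + 9·a + 15) is a factor with cofactor 132·v² - 216·v·a - 77·v·t + 84·a² + 49·a·t.
The cofactor groups again: 132·v² - 216·v·a - 77·v·t + 84·a² + 49·a·t = 11·v·(12·v - 12·a - 7·t) - 7·a·(12·v - 12·a - 7·t); both groups contain (12·v - 12·a - 7·t), giving (11·v - 7·a)·(12·v - 12·a - 7·t).

(12·v - 12·a - 7·t)·(11·v - 7·a)·(4·v + 9·a + 15)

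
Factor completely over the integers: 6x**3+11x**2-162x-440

Trying the rational-root candidates, x = 11/2 is a root, giving the factor (2x-11) and quotient 3x**2+22x+40.
The remaining quadratic factors as (3x+10)(x+4).

(2x-11)(3x+10)(x+4)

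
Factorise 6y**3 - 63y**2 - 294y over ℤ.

Pull out the common factor 3y, then factor the remaining trinomial.

3y(2y + 7)(y - 14)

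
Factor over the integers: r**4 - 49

(r**2 + 7)(r**2 - 7)

Substitute u = r**2 to get a quadratic in u, then factor.
r**2 + 7 is irreducible over ℤ (always positive, so no real roots).
r**2 - 7 is irreducible over ℤ (7 is not a perfect square).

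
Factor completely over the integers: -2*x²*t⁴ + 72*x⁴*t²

2*t²*x²*(6*x - t)*(6*x + t)

Every term has a factor of 2*x²*t². Then 36*x² - t² = (6*x)² − (t)².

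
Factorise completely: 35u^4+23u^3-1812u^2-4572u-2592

(5u+9)(7u+6)(u+6)(u-8)

Among the possible rational roots, u = -9/5 is a root, giving the factor (5u+9) and quotient 7u^3-8u^2-348u-288.
Continuing, u = -6 is a root, so (u+6) is a factor; dividing leaves 7u^2-50u-48.
The remaining quadratic factors as (7u+6)(u-8).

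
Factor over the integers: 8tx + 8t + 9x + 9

Group as (8tx + 8t) + (9x + 9) = 8t(x + 1) + 9(x + 1).
Both groups share the factor (x + 1).

(8t + 9)(x + 1)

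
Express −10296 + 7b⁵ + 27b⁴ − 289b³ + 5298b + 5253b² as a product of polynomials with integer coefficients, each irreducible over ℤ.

(7b + 13)(b + 12)(b − 1)(b² − 9b + 66)

Trying the rational-root candidates, b = −12 is a root, so (b + 12) divides it; the quotient is 7b⁴ − 57b³ + 395b² + 513b − 858.
Continuing, b = 1 is a root, so (b − 1) is a factor; dividing leaves 7b³ − 50b² + 345b + 858.
Next, b = −13/7 is a root, giving the factor (7b + 13) and quotient b² − 9b + 66.
The quadratic b² − 9b + 66 has discriminant −183 < 0 and is irreducible over ℤ.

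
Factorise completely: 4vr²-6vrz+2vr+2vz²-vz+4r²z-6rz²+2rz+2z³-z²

(2r-2z+1)(2r-z)(v+z)

Group: 2r(2vr-2vz+v+2rz-2z²+z) - z(2vr-2vz+v+2rz-2z²+z); both groups contain (2vr-2vz+v+2rz-2z²+z), so (2r-z) is a factor with cofactor 2vr-2vz+v+2rz-2z²+z.
The cofactor groups again: 2vr-2vz+v+2rz-2z²+z = v(2r-2z+1) + z(2r-2z+1); both groups contain (2r-2z+1), giving (v+z)(2r-2z+1).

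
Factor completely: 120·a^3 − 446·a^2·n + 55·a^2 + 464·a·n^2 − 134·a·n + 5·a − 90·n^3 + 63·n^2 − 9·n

(3·a − 5·n + 1)·(5·a − 9·n)·(8·a − 2·n + 1)

Group: 5·a·(24·a^2 − 46·a·n + 11·a + 10·n^2 − 7·n + 1) − 9·n·(24·a^2 − 46·a·n + 11·a + 10·n^2 − 7·n + 1); both groups contain (24·a^2 − 46·a·n + 11·a + 10·n^2 − 7·n + 1), so (5·a − 9·n) is a factor with cofactor 24·a^2 − 46·a·n + 11·a + 10·n^2 − 7·n + 1.
The cofactor groups again: 24·a^2 − 46·a·n + 11·a + 10·n^2 − 7·n + 1 = 3·a·(8·a − 2·n + 1) + (−5·n + 1)·(8·a − 2·n + 1); both groups contain (8·a − 2·n + 1), giving (3·a − 5·n + 1)·(8·a − 2·n + 1).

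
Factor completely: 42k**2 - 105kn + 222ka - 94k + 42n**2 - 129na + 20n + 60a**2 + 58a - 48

(3k - 6n + 15a - 8)(14k - 7n + 4a + 6)

Group: 14k(3k - 6n + 15a - 8) + (-7n + 4a + 6)(3k - 6n + 15a - 8); both groups contain (3k - 6n + 15a - 8).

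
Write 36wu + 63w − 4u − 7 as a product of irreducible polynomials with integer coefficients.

(4u + 7)(9w − 1)

Group as (36wu + 63w) + (−4u − 7) = 9w(4u + 7) − (4u + 7).
Both groups share the factor (4u + 7).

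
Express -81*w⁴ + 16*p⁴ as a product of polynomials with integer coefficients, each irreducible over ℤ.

(2*p + 3*w)*(2*p - 3*w)*(4*p² + 9*w²)

Write as (4*p²)² − (9*w²)², then factor 4*p² - 9*w² once more.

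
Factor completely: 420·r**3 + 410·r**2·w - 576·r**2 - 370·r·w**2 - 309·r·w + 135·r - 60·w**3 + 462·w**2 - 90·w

Group: 14·r·(30·r**2 + 25·r·w - 9·r - 30·w**2 + 6·w) + (2·w - 15)·(30·r**2 + 25·r·w - 9·r - 30·w**2 + 6·w); both groups contain (30·r**2 + 25·r·w - 9·r - 30·w**2 + 6·w), so (14·r + 2·w - 15) is a factor with cofactor 30·r**2 + 25·r·w - 9·r - 30·w**2 + 6·w.
The cofactor groups again: 30·r**2 + 25·r·w - 9·r - 30·w**2 + 6·w = 3·r·(10·r + 15·w - 3) - 2·w·(10·r + 15·w - 3); both groups contain (10·r + 15·w - 3), giving (3·r - 2·w)·(10·r + 15·w - 3).

(10·r + 15·w - 3)·(14·r + 2·w - 15)·(3·r - 2·w)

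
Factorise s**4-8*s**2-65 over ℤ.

(s**2+5)*(s**2-13)

Substitute u = s**2 to get a quadratic in u, then factor.
s**2+5 is irreducible over ℤ (always positive, so no real roots).
s**2-13 is irreducible over ℤ (13 is not a perfect square).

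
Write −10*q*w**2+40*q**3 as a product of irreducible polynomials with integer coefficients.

10*q*(2*q+w)*(2*q−w)

Pull out the common factor 10*q; 4*q**2−w**2 is a difference of squares.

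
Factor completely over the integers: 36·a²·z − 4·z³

4·z·(3·a + z)·(3·a − z)

Factor out 4·z, leaving 9·a² − z², which is a difference of two squares.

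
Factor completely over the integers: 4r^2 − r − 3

(4r + 3)(r − 1)

Need a pair with product 4·(−3) = −12 and sum −1: that's 3 and −4.
Split the middle term: 4r^2 + 3r − 4r − 3 = r(4r + 3) − (4r + 3).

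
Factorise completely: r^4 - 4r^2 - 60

(r^2 + 6)(r^2 - 10)

Substitute u = r^2 to get a quadratic in u, then factor.
r^2 - 10 is irreducible over ℤ (10 is not a perfect square).
r^2 + 6 is irreducible over ℤ (always positive, so no real roots).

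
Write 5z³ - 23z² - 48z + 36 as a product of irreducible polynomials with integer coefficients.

Among the possible rational roots, z = 6 is a root, giving the factor (z - 6) and quotient 5z² + 7z - 6.
The remaining quadratic factors as (z + 2)(5z - 3).

(5z - 3)(z + 2)(z - 6)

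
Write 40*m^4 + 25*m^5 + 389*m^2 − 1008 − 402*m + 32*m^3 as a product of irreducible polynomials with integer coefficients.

Trying the rational-root candidates, m = 8/5 is a root, so (5*m − 8) divides it; the quotient is 5*m^4 + 16*m^3 + 32*m^2 + 129*m + 126.
Then m = −6/5 is a root, giving the factor (5*m + 6) and quotient m^3 + 2*m^2 + 4*m + 21.
Then m = −3 is a root, so (m + 3) is a factor; dividing leaves m^2 − m + 7.
The quadratic m^2 − m + 7 has discriminant −27 < 0 and is irreducible over ℤ.

(5*m + 6)*(5*m − 8)*(m + 3)*(m^2 − m + 7)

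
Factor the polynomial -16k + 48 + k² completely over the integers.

Two integers with product 48 and sum -16 are -4 and -12.

(k - 12)(k - 4)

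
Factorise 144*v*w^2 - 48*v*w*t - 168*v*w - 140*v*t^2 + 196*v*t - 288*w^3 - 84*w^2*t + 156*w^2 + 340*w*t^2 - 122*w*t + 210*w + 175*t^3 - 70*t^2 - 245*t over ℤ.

Group: 6*w*(24*v*w - 28*v*t - 48*w^2 + 26*w*t - 30*w + 35*t^2 + 35*t) + (5*t - 7)*(24*v*w - 28*v*t - 48*w^2 + 26*w*t - 30*w + 35*t^2 + 35*t); both groups contain (24*v*w - 28*v*t - 48*w^2 + 26*w*t - 30*w + 35*t^2 + 35*t), so (6*w + 5*t - 7) is a factor with cofactor 24*v*w - 28*v*t - 48*w^2 + 26*w*t - 30*w + 35*t^2 + 35*t.
The cofactor groups again: 24*v*w - 28*v*t - 48*w^2 + 26*w*t - 30*w + 35*t^2 + 35*t = 6*w*(4*v - 8*w - 5*t - 5) - 7*t*(4*v - 8*w - 5*t - 5); both groups contain (4*v - 8*w - 5*t - 5), giving (6*w - 7*t)*(4*v - 8*w - 5*t - 5).

(4*v - 8*w - 5*t - 5)*(6*w - 7*t)*(6*w + 5*t - 7)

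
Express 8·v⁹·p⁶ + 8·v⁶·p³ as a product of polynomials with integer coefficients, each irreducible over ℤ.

8·p³·v⁶·(v·p + 1)·(v²·p² - v·p + 1)

Factor out 8·v⁶·p³ first: what remains is v³·p³ + 1.
Recognize a sum of cubes with the parts v·p and 1.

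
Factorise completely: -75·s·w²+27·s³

3·s·(3·s+5·w)·(3·s-5·w)

Pull out the common factor 3·s; 9·s²-25·w² is a difference of squares.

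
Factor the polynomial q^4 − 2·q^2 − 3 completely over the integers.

(q^2 + 1)·(q^2 − 3)

Substitute u = q^2 to get a quadratic in u, then factor.
q^2 − 3 is irreducible over ℤ (3 is not a perfect square).
q^2 + 1 is irreducible over ℤ (sum of squares).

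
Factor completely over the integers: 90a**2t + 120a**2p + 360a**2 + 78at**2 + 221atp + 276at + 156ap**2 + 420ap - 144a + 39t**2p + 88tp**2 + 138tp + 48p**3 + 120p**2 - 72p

(15a + 13t + 12p - 6)(2a + p)(3t + 4p + 12)

Group: 2a(45at + 60ap + 180a + 39t**2 + 88tp + 138t + 48p**2 + 120p - 72) + p(45at + 60ap + 180a + 39t**2 + 88tp + 138t + 48p**2 + 120p - 72); both groups contain (45at + 60ap + 180a + 39t**2 + 88tp + 138t + 48p**2 + 120p - 72), so (2a + p) is a factor with cofactor 45at + 60ap + 180a + 39t**2 + 88tp + 138t + 48p**2 + 120p - 72.
The cofactor groups again: 45at + 60ap + 180a + 39t**2 + 88tp + 138t + 48p**2 + 120p - 72 = 3t(15a + 13t + 12p - 6) + (4p + 12)(15a + 13t + 12p - 6); both groups contain (15a + 13t + 12p - 6), giving (3t + 4p + 12)(15a + 13t + 12p - 6).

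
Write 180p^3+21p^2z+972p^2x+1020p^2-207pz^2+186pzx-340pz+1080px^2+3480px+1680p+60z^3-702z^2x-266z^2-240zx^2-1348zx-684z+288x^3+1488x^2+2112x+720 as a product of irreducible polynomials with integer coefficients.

Group: 4p(45p^2-51pz+198px+120p+12z^2-150zx-82z+72x^2+156x+60) + (5z+4x+12)(45p^2-51pz+198px+120p+12z^2-150zx-82z+72x^2+156x+60); both groups contain (45p^2-51pz+198px+120p+12z^2-150zx-82z+72x^2+156x+60), so (4p+5z+4x+12) is a factor with cofactor 45p^2-51pz+198px+120p+12z^2-150zx-82z+72x^2+156x+60.
The cofactor groups again: 45p^2-51pz+198px+120p+12z^2-150zx-82z+72x^2+156x+60 = 15p(3p-z+12x+6) + (-12z+6x+10)(3p-z+12x+6); both groups contain (3p-z+12x+6), giving (15p-12z+6x+10)(3p-z+12x+6).

(15p-12z+6x+10)(3p-z+12x+6)(4p+5z+4x+12)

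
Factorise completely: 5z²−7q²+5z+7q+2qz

−(7q+5z)(q−z−1)

Group: −q(7q+5z) + (z+1)(7q+5z); both groups contain (7q+5z).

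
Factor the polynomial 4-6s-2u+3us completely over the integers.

Group as (3us-2u) + (-6s+4) = u(3s-2) - 2(3s-2).
Both groups share the factor (3s-2).

(3s-2)(u-2)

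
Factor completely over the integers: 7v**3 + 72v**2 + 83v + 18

(7v + 2)(v + 1)(v + 9)

Among the possible rational roots, v = -2/7 is a root, so (7v + 2) is a factor; dividing leaves v**2 + 10v + 9.
The remaining quadratic factors as (v + 1)(v + 9).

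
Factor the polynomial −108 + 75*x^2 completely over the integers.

3*(5*x + 6)*(5*x − 6)

Every term has a factor of 3. Then 25*x^2 − 36 = (5*x)² − (6)².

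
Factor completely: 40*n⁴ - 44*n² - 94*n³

2*n²*(4*n - 11)*(5*n + 2)

Pull out the common factor 2*n², then factor the remaining trinomial.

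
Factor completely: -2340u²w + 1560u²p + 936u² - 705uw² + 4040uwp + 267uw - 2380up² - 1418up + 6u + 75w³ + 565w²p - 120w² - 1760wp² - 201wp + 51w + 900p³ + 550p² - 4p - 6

-(12u - w - 10p + 1)(15w - 10p - 6)(13u + 5w - 9p - 1)

Group: 13u(-180uw + 120up + 72u + 15w² + 140wp - 21w - 100p² - 50p + 6) + (5w - 9p - 1)(-180uw + 120up + 72u + 15w² + 140wp - 21w - 100p² - 50p + 6); both groups contain (-180uw + 120up + 72u + 15w² + 140wp - 21w - 100p² - 50p + 6), so (13u + 5w - 9p - 1) is a factor with cofactor -180uw + 120up + 72u + 15w² + 140wp - 21w - 100p² - 50p + 6.
The cofactor groups again: -180uw + 120up + 72u + 15w² + 140wp - 21w - 100p² - 50p + 6 = -12u(15w - 10p - 6) + (w + 10p - 1)(15w - 10p - 6); both groups contain (15w - 10p - 6), giving -(12u - w - 10p + 1)(15w - 10p - 6).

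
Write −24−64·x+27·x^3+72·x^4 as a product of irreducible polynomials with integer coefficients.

Group as (72·x^4−64·x) + (27·x^3−24) = 8·x·(9·x^3−8) + 3·(9·x^3−8).
Both groups share the factor (9·x^3−8).

(8·x+3)·(9·x^3−8)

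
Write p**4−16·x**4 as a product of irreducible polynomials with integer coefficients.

Difference of squares twice: with A = p and B = 2·x, A⁴ − B⁴ = (A² − B²)(A² + B²), and A² − B² factors again.

(p+2·x)·(p−2·x)·(p**2+4·x**2)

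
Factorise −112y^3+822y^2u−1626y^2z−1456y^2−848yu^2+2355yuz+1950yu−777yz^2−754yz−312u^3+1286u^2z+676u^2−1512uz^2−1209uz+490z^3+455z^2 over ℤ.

Group: 8y(−14y^2+80yu−191yz−182y+24u^2−86uz−52u+70z^2+65z) + (−13u+7z)(−14y^2+80yu−191yz−182y+24u^2−86uz−52u+70z^2+65z); both groups contain (−14y^2+80yu−191yz−182y+24u^2−86uz−52u+70z^2+65z), so (8y−13u+7z) is a factor with cofactor −14y^2+80yu−191yz−182y+24u^2−86uz−52u+70z^2+65z.
The cofactor groups again: −14y^2+80yu−191yz−182y+24u^2−86uz−52u+70z^2+65z = −y(14y+4u−5z) + (6u−14z−13)(14y+4u−5z); both groups contain (14y+4u−5z), giving −(y−6u+14z+13)(14y+4u−5z).

−(8y−13u+7z)(y−6u+14z+13)(14y+4u−5z)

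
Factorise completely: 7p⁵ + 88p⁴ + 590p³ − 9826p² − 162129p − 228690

(7p + 11)(p + 10)(p − 11)(p² + 12p + 189)

Testing divisors of the constant over divisors of the leading coefficient, p = 11 is a root, giving the factor (p − 11) and quotient 7p⁴ + 165p³ + 2405p² + 16629p + 20790.
Next, p = −11/7 is a root, so (7p + 11) divides it; the quotient is p³ + 22p² + 309p + 1890.
Next, p = −10 is a root, so (p + 10) divides it; the quotient is p² + 12p + 189.
The quadratic p² + 12p + 189 has discriminant −612 < 0 and is irreducible over ℤ.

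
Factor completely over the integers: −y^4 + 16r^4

Write as (4r^2)² − (y^2)², then factor 4r^2 − y^2 once more.

(2r + y)(2r − y)(4r^2 + y^2)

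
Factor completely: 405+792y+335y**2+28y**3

(4y+9)(7y+5)(y+9)

By the rational root theorem, y = -9 is a root, giving the factor (y+9) and quotient 28y**2+83y+45.
The remaining quadratic factors as (7y+5)(4y+9).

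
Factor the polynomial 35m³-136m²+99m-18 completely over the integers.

Trying the rational-root candidates, m = 2/7 is a root, so (7m-2) divides it; the quotient is 5m²-18m+9.
The remaining quadratic factors as (5m-3)(m-3).

(5m-3)(7m-2)(m-3)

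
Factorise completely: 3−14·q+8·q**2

Need a pair with product 8·3 = 24 and sum −14: that's −12 and −2.
Split the middle term: 8·q**2−12·q − 2·q+3 = 4·q·(2·q−3) − (2·q−3).

(2·q−3)·(4·q−1)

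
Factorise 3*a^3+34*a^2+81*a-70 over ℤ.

Among the possible rational roots, a = -5 is a root, giving the factor (a+5) and quotient 3*a^2+19*a-14.
The remaining quadratic factors as (3*a-2)(a+7).

(3*a-2)*(a+5)*(a+7)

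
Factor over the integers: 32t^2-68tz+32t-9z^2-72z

Group: 4t(8t+z+8) - 9z(8t+z+8); both groups contain (8t+z+8).

(4t-9z)(8t+z+8)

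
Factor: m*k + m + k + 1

Group as (m*k + m) + (k + 1) = m*(k + 1) + (k + 1).
Both groups share the factor (k + 1).

(k + 1)*(m + 1)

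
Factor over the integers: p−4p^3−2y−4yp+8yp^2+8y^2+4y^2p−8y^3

−(2y−2p−1)(2y−p)(2y+2p−1)

Group: 2y(−4y^2+4y+4p^2−1) − p(−4y^2+4y+4p^2−1); both groups contain (−4y^2+4y+4p^2−1), so (2y−p) is a factor with cofactor −4y^2+4y+4p^2−1.
The cofactor groups again: −4y^2+4y+4p^2−1 = −2y(2y+2p−1) + (2p+1)(2y+2p−1); both groups contain (2y+2p−1), giving −(2y−2p−1)(2y+2p−1).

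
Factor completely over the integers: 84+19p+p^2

(p+12)(p+7)

Two integers with product 84 and sum 19 are 12 and 7.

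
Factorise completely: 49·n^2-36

(7·n+6)·(7·n-6)

Need a pair with product 49·(-36) = -1764 and sum 0: that's -42 and 42.
Split the middle term: 49·n^2-42·n + 42·n-36 = 7·n·(7·n-6) + 6·(7·n-6).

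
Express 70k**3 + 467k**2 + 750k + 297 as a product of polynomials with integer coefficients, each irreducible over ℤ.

Trying the rational-root candidates, k = −3/5 is a root, giving the factor (5k + 3) and quotient 14k**2 + 85k + 99.
The remaining quadratic factors as (2k + 9)(7k + 11).

(2k + 9)(5k + 3)(7k + 11)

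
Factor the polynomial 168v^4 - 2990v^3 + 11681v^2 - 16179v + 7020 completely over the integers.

(4v - 9)(6v - 5)(7v - 12)(v - 13)

Testing divisors of the constant over divisors of the leading coefficient, v = 9/4 is a root, so (4v - 9) is a factor; dividing leaves 42v^3 - 653v^2 + 1451v - 780.
Next, v = 13 is a root, so (v - 13) divides it; the quotient is 42v^2 - 107v + 60.
The remaining quadratic factors as (7v - 12)(6v - 5).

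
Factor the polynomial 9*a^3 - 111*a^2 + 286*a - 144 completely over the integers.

(3*a - 2)*(3*a - 8)*(a - 9)

Testing divisors of the constant over divisors of the leading coefficient, a = 9 is a root, so (a - 9) divides it; the quotient is 9*a^2 - 30*a + 16.
The remaining quadratic factors as (3*a - 8)(3*a - 2).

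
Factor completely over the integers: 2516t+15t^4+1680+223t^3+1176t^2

(3t+14)(5t+6)(t+4)(t+5)

Trying the rational-root candidates, t = -14/3 is a root, so (3t+14) is a factor; dividing leaves 5t^3+51t^2+154t+120.
Next, t = -6/5 is a root, giving the factor (5t+6) and quotient t^2+9t+20.
The remaining quadratic factors as (t+5)(t+4).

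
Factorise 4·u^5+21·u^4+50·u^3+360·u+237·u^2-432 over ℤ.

By the rational root theorem, u = -4 is a root, so (u+4) divides it; the quotient is 4·u^4+5·u^3+30·u^2+117·u-108.
Next, u = 3/4 is a root, giving the factor (4·u-3) and quotient u^3+2·u^2+9·u+36.
Then u = -3 is a root, so (u+3) is a factor; dividing leaves u^2-u+12.
The quadratic u^2-u+12 has discriminant -47 < 0 and is irreducible over ℤ.

(4·u-3)·(u+3)·(u+4)·(u^2-u+12)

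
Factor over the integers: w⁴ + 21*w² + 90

Substitute u = w² to get a quadratic in u, then factor.
w² + 15 is irreducible over ℤ (always positive, so no real roots).
w² + 6 is irreducible over ℤ (always positive, so no real roots).

(w² + 15)*(w² + 6)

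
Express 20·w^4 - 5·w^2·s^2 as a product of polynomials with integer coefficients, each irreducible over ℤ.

Factor out 5·w^2, leaving 4·w^2 - s^2, which is a difference of two squares.

5·w^2·(2·w - s)·(2·w + s)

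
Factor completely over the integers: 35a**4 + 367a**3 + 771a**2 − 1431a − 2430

Testing divisors of the constant over divisors of the leading coefficient, a = −5 is a root, so (a + 5) divides it; the quotient is 35a**3 + 192a**2 − 189a − 486.
Continuing, a = 9/5 is a root, giving the factor (5a − 9) and quotient 7a**2 + 51a + 54.
The remaining quadratic factors as (7a + 9)(a + 6).

(5a − 9)(7a + 9)(a + 5)(a + 6)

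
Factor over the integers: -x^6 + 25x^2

-x^2(x^2 + 5)(x^2 - 5)

Factor out x^2 first: what remains is -x^4 + 25.
Recognize a difference of squares with the parts 5 and x^2.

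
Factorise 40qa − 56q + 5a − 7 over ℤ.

(5a − 7)(8q + 1)

Group as (40qa − 56q) + (5a − 7) = 8q(5a − 7) + (5a − 7).
Both groups share the factor (5a − 7).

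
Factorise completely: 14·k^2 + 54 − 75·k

Need a pair with product 14·54 = 756 and sum −75: that's −63 and −12.
Split the middle term: 14·k^2 − 63·k − 12·k + 54 = 7·k·(2·k − 9) − 6·(2·k − 9).

(2·k − 9)·(7·k − 6)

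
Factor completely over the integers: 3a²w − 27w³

Pull out the common factor 3w; a² − 9w² is a difference of squares.

3w(a + 3w)(a − 3w)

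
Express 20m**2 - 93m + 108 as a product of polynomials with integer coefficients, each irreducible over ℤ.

(4m - 9)(5m - 12)

Need a pair with product 20·108 = 2160 and sum -93: that's -48 and -45.
Split the middle term: 20m**2 - 48m - 45m + 108 = 4m(5m - 12) - 9(5m - 12).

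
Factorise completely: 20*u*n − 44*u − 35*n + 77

(4*u − 7)*(5*n − 11)

Group as (20*u*n − 44*u) + (−35*n + 77) = 4*u*(5*n − 11) − 7*(5*n − 11).
Both groups share the factor (5*n − 11).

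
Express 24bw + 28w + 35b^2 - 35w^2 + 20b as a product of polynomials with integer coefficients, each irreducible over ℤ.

Group: 5b(7b - 5w + 4) + 7w(7b - 5w + 4); both groups contain (7b - 5w + 4).

(5b + 7w)(7b - 5w + 4)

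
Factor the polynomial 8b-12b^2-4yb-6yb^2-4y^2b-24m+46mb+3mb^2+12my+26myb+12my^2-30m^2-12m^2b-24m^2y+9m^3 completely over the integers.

Group: m(9m^2-6my-12mb+6m+2yb+3b^2-2b) + (-2y-4)(9m^2-6my-12mb+6m+2yb+3b^2-2b); both groups contain (9m^2-6my-12mb+6m+2yb+3b^2-2b), so (m-2y-4) is a factor with cofactor 9m^2-6my-12mb+6m+2yb+3b^2-2b.
The cofactor groups again: 9m^2-6my-12mb+6m+2yb+3b^2-2b = 3m(3m-b) + (-2y-3b+2)(3m-b); both groups contain (3m-b), giving (3m-2y-3b+2)(3m-b).

(3m-2y-3b+2)(3m-b)(m-2y-4)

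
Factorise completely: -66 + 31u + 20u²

Need a pair with product 20·(-66) = -1320 and sum 31: that's -24 and 55.
Split the middle term: 20u² - 24u + 55u - 66 = 4u(5u - 6) + 11(5u - 6).

(4u + 11)(5u - 6)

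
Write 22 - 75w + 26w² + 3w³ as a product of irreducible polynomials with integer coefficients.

(3w - 1)(w + 11)(w - 2)

Testing divisors of the constant over divisors of the leading coefficient, w = 2 is a root, giving the factor (w - 2) and quotient 3w² + 32w - 11.
The remaining quadratic factors as (3w - 1)(w + 11).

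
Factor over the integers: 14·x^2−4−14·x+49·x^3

(7·x+2)·(7·x^2−2)

Group as (49·x^3−14·x) + (14·x^2−4) = 7·x·(7·x^2−2) + 2·(7·x^2−2).
Both groups share the factor (7·x^2−2).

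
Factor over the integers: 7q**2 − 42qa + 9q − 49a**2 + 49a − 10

(q − 7a + 2)(7q + 7a − 5)

Group: q(7q + 7a − 5) + (−7a + 2)(7q + 7a − 5); both groups contain (7q + 7a − 5).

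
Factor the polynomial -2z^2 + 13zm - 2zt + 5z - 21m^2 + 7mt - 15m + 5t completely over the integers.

Group: -z(2z - 7m - 5) + (3m - t)(2z - 7m - 5); both groups contain (2z - 7m - 5).

-(z - 3m + t)(2z - 7m - 5)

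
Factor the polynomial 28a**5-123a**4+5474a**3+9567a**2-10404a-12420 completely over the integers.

(4a-5)(7a+6)(a+2)(a**2-6a+207)

By the rational root theorem, a = -6/7 is a root, so (7a+6) divides it; the quotient is 4a**4-21a**3+800a**2+681a-2070.
Continuing, a = 5/4 is a root, so (4a-5) divides it; the quotient is a**3-4a**2+195a+414.
Next, a = -2 is a root, so (a+2) is a factor; dividing leaves a**2-6a+207.
The quadratic a**2-6a+207 has discriminant -792 < 0 and is irreducible over ℤ.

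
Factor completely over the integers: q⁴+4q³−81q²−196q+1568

(q+7)(q+8)(q−4)(q−7)

Trying the rational-root candidates, q = −8 is a root, so (q+8) divides it; the quotient is q³−4q²−49q+196.
Next, q = 4 is a root, so (q−4) is a factor; dividing leaves q²−49.
The remaining quadratic factors as (q+7)(q−7).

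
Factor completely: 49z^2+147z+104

(7z+13)(7z+8)

Need a pair with product 49·104 = 5096 and sum 147: that's 91 and 56.
Split the middle term: 49z^2+91z + 56z+104 = 7z(7z+13) + 8(7z+13).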